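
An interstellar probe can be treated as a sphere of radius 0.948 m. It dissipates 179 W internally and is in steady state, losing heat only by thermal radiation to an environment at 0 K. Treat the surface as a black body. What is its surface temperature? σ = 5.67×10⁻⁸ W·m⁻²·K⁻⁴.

Steady state: internal power = radiated power, P = εσA T⁴.
Radiating area A = 4πr² = 11.29 m².
T⁴ = P/(εσA) = 179/(1.0·5.67×10⁻⁸·11.29) = 2.795×10⁸ K⁴.
T = (2.795×10⁸)^(1/4).

T ≈ 129 K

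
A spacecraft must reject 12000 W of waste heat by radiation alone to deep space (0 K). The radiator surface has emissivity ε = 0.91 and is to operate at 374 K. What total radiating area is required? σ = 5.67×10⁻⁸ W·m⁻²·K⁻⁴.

P = εσA T⁴ ⇒ A = P/(εσT⁴).
T⁴ = 1.957×10¹⁰ K⁴.
A = 12000/(0.91 × 5.67×10⁻⁸ × 1.957×10¹⁰).

A ≈ 11.9 m²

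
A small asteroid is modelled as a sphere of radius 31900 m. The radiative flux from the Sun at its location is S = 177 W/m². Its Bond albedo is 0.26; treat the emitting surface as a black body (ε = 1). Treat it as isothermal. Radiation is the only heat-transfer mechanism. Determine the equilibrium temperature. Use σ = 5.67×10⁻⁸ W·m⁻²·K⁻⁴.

T ≈ 155 K

At equilibrium, absorbed power = emitted power.
Absorbing cross-section = πr² = 3.197×10⁹ m²; emitting surface = 4πr² = 1.279×10¹⁰ m² (ratio 4).
(1−a)S·A_cross = εσ·A_surf·T⁴  ⇒  T⁴ = (1−a)S/(4σ).
T⁴ = 0.740·177/(4·5.67×10⁻⁸) = 5.775×10⁸ K⁴.
T = (5.775×10⁸)^(1/4).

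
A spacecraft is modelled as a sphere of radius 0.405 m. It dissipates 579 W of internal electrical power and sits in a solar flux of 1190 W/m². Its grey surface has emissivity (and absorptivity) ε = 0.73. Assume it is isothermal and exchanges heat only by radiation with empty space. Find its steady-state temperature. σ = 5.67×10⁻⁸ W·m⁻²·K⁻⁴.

At steady state, absorbed solar power + internal power = radiated power.
Absorbed: α·S·A_cross = 0.73·1190·0.5153 = 447.6 W (cross-section πr²).
Total input = 447.6 + 579 = 1027 W.
Radiated: εσ·A_surf·T⁴ with A_surf = 4πr² = 2.061 m².
T⁴ = 1027/(0.73·5.67×10⁻⁸·2.061) = 1.203×10¹⁰ K⁴.

T ≈ 331 K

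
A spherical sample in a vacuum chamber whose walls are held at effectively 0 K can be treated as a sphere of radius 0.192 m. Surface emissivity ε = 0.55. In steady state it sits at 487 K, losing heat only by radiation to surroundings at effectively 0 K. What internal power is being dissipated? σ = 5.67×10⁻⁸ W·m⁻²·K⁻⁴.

Steady state: P = εσA T⁴.
A = 4πr² = 0.4632 m²; T⁴ = (487)⁴ = 5.625×10¹⁰ K⁴.
P = 0.55 × 5.67×10⁻⁸ × 0.4632 × 5.625×10¹⁰.

P ≈ 813 W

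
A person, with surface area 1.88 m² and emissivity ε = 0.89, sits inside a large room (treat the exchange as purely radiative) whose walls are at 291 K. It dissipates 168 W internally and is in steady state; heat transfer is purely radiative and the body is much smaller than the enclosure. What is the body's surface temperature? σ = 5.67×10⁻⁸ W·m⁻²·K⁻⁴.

T ≈ 308 K

For a small grey body in a large enclosure, net radiated power = εσA(T⁴ − T_w⁴).
Steady state: P = εσA(T⁴ − T_w⁴) with A = 1.88 m².
T⁴ = P/(εσA) + T_w⁴ = 168/(0.89·5.67×10⁻⁸·1.880) + (291)⁴
    = 1.771×10⁹ + 7.171×10⁹ = 8.942×10⁹ K⁴.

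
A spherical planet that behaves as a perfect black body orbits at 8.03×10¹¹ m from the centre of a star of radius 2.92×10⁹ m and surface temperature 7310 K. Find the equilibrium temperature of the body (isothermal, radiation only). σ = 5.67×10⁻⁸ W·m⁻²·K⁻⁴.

T ≈ 312 K

The star's surface emits σT_*⁴; at distance d the flux is S = σT_*⁴(R_*/d)².
S = 5.67×10⁻⁸·(7310)⁴·(2.92×10⁹/8.03×10¹¹)² = 2141 W/m².
For an isothermal sphere T⁴ = (1−a)S/(4σ) = 9.439×10⁹ K⁴.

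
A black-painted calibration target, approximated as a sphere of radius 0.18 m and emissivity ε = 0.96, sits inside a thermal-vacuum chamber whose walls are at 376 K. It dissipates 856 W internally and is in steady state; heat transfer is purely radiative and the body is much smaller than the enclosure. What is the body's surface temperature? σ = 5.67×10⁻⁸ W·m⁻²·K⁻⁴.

For a small grey body in a large enclosure, net radiated power = εσA(T⁴ − T_w⁴).
Steady state: P = εσA(T⁴ − T_w⁴) with A = 4πr² = 0.4072 m².
T⁴ = P/(εσA) + T_w⁴ = 856/(0.96·5.67×10⁻⁸·0.4072) + (376)⁴
    = 3.862×10¹⁰ + 1.999×10¹⁰ = 5.861×10¹⁰ K⁴.

T ≈ 492 K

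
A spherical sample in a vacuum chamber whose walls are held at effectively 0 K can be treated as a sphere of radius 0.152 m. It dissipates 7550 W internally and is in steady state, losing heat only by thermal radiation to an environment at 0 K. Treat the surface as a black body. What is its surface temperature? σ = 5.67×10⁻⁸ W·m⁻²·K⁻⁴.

Steady state: internal power = radiated power, P = εσA T⁴.
Radiating area A = 4πr² = 0.2903 m².
T⁴ = P/(εσA) = 7550/(1.0·5.67×10⁻⁸·0.2903) = 4.586×10¹¹ K⁴.
T = (4.586×10¹¹)^(1/4).

T ≈ 823 K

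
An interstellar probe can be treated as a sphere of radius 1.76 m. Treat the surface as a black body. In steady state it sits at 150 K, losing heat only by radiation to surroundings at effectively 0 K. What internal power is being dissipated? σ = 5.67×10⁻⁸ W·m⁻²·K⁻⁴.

Steady state: P = εσA T⁴.
A = 4πr² = 38.93 m²; T⁴ = (150)⁴ = 5.062×10⁸ K⁴.
P = 1.0 × 5.67×10⁻⁸ × 38.93 × 5.062×10⁸.

P ≈ 1120 W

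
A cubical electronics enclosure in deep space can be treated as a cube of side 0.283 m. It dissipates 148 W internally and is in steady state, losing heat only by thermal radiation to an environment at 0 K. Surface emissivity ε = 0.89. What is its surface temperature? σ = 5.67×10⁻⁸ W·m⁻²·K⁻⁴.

T ≈ 280 K

Steady state: internal power = radiated power, P = εσA T⁴.
Radiating area A = 6L² = 0.4805 m².
T⁴ = P/(εσA) = 148/(0.89·5.67×10⁻⁸·0.4805) = 6.103×10⁹ K⁴.
T = (6.103×10⁹)^(1/4).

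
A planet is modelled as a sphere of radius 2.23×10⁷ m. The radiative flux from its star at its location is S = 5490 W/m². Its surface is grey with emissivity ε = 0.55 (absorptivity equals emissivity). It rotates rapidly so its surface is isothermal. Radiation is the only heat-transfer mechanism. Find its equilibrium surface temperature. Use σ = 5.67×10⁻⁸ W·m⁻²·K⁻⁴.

At equilibrium, absorbed power = emitted power.
Absorbing cross-section = πr² = 1.562×10¹⁵ m²; emitting surface = 4πr² = 6.249×10¹⁵ m² (ratio 4).
εS·A_cross = εσ·A_surf·T⁴  ⇒  T⁴ = S/(4σ)   (ε cancels).
T⁴ = 5490/(4·5.67×10⁻⁸) = 2.421×10¹⁰ K⁴.
T = (2.421×10¹⁰)^(1/4).

T ≈ 394 K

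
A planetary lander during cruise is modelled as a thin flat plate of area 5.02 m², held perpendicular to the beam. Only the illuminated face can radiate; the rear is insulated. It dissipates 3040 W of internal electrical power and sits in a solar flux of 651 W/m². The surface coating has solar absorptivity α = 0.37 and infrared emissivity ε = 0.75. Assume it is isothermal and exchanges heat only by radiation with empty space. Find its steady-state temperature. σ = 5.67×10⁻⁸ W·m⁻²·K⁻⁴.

T ≈ 376 K

At steady state, absorbed solar power + internal power = radiated power.
Absorbed: α·S·A_cross = 0.37·651·5.020 = 1209 W (cross-section A).
Total input = 1209 + 3040 = 4249 W.
Radiated: εσ·A_surf·T⁴ with A_surf = A = 5.020 m².
T⁴ = 4249/(0.75·5.67×10⁻⁸·5.020) = 1.990×10¹⁰ K⁴.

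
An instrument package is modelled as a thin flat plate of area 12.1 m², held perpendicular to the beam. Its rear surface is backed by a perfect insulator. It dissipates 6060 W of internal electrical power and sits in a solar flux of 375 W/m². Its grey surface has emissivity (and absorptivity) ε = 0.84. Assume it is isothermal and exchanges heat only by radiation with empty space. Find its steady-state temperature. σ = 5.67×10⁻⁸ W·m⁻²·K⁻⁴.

At steady state, absorbed solar power + internal power = radiated power.
Absorbed: α·S·A_cross = 0.84·375·12.10 = 3812 W (cross-section A).
Total input = 3812 + 6060 = 9872 W.
Radiated: εσ·A_surf·T⁴ with A_surf = A = 12.10 m².
T⁴ = 9872/(0.84·5.67×10⁻⁸·12.10) = 1.713×10¹⁰ K⁴.

T ≈ 362 K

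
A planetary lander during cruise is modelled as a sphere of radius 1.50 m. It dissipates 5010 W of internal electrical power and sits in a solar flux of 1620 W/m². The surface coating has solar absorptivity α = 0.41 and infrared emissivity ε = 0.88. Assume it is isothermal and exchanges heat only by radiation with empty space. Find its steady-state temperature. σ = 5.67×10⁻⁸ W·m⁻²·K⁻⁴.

T ≈ 288 K

At steady state, absorbed solar power + internal power = radiated power.
Absorbed: α·S·A_cross = 0.41·1620·7.069 = 4695 W (cross-section πr²).
Total input = 4695 + 5010 = 9705 W.
Radiated: εσ·A_surf·T⁴ with A_surf = 4πr² = 28.27 m².
T⁴ = 9705/(0.88·5.67×10⁻⁸·28.27) = 6.879×10⁹ K⁴.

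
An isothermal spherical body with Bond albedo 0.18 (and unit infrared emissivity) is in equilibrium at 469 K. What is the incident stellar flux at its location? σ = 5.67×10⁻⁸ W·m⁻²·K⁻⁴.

S ≈ 13400 W/m²

(1−a)S·πr² = σ·4πr²·T⁴ ⇒ S = 4σT⁴/(1−a).
S = 4·5.67×10⁻⁸·4.838×10¹⁰/0.820.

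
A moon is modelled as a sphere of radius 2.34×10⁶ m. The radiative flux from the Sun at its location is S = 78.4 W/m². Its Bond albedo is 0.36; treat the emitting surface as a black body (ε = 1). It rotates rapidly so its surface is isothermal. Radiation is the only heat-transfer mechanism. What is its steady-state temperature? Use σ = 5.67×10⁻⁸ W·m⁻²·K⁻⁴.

At equilibrium, absorbed power = emitted power.
Absorbing cross-section = πr² = 1.720×10¹³ m²; emitting surface = 4πr² = 6.881×10¹³ m² (ratio 4).
(1−a)S·A_cross = εσ·A_surf·T⁴  ⇒  T⁴ = (1−a)S/(4σ).
T⁴ = 0.640·78.4/(4·5.67×10⁻⁸) = 2.212×10⁸ K⁴.
T = (2.212×10⁸)^(1/4).

T ≈ 122 K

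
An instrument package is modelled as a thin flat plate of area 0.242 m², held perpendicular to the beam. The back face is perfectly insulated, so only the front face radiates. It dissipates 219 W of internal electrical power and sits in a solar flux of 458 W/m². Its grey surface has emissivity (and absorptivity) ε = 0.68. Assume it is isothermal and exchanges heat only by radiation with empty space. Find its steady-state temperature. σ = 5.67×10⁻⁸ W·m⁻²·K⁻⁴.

At steady state, absorbed solar power + internal power = radiated power.
Absorbed: α·S·A_cross = 0.68·458·0.2420 = 75.37 W (cross-section A).
Total input = 75.37 + 219 = 294.4 W.
Radiated: εσ·A_surf·T⁴ with A_surf = A = 0.2420 m².
T⁴ = 294.4/(0.68·5.67×10⁻⁸·0.2420) = 3.155×10¹⁰ K⁴.

T ≈ 421 K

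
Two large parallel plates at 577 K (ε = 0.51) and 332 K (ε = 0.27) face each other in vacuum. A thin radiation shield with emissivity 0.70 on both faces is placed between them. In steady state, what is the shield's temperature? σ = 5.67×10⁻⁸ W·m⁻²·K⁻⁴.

T_s ≈ 523 K

In steady state the net flux on the hot side equals that on the cold side.
σ(T₁⁴−T_s⁴)/D₁ = σ(T_s⁴−T₂⁴)/D₂, with D₁ = 1/ε₁+1/ε_s−1 = 2.389, D₂ = 1/ε_s+1/ε₂−1 = 4.132.
Solve for T_s⁴: T_s⁴ = (D₂·T₁⁴ + D₁·T₂⁴)/(D₁+D₂) = 7.468×10¹⁰ K⁴.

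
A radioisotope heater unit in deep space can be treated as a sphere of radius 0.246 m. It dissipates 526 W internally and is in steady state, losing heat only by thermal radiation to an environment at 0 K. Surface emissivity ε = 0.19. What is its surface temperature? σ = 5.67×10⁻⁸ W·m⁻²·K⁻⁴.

Steady state: internal power = radiated power, P = εσA T⁴.
Radiating area A = 4πr² = 0.7605 m².
T⁴ = P/(εσA) = 526/(0.19·5.67×10⁻⁸·0.7605) = 6.421×10¹⁰ K⁴.
T = (6.421×10¹⁰)^(1/4).

T ≈ 503 K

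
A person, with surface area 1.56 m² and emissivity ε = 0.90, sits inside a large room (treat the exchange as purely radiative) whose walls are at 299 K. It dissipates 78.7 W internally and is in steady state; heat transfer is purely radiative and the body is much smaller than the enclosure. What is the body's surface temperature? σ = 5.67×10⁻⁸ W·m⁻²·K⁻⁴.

T ≈ 308 K

For a small grey body in a large enclosure, net radiated power = εσA(T⁴ − T_w⁴).
Steady state: P = εσA(T⁴ − T_w⁴) with A = 1.56 m².
T⁴ = P/(εσA) + T_w⁴ = 78.7/(0.90·5.67×10⁻⁸·1.560) + (299)⁴
    = 9.886×10⁸ + 7.993×10⁹ = 8.981×10⁹ K⁴.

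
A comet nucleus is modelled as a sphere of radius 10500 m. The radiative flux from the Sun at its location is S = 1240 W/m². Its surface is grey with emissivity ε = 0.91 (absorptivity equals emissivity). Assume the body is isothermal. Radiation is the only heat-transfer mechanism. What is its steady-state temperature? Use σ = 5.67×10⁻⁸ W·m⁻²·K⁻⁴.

T ≈ 272 K

At equilibrium, absorbed power = emitted power.
Absorbing cross-section = πr² = 3.464×10⁸ m²; emitting surface = 4πr² = 1.385×10⁹ m² (ratio 4).
εS·A_cross = εσ·A_surf·T⁴  ⇒  T⁴ = S/(4σ)   (ε cancels).
T⁴ = 1240/(4·5.67×10⁻⁸) = 5.467×10⁹ K⁴.
T = (5.467×10⁹)^(1/4).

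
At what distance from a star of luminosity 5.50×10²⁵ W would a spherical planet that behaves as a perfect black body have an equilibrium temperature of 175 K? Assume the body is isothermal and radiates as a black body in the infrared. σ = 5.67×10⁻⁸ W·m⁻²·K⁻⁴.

For an isothermal black-emitting sphere, (1−a)S·πr² = σ·4πr²·T⁴ ⇒ S = 4σT⁴/(1−a).
S = 4·5.67×10⁻⁸·(175)⁴/1.00 = 212.7 W/m².
Flux falls as S = L/(4πd²), so d = √(L/(4πS)) = √(5.50×10²⁵/(4π·212.7)).

d ≈ 1.43×10¹¹ m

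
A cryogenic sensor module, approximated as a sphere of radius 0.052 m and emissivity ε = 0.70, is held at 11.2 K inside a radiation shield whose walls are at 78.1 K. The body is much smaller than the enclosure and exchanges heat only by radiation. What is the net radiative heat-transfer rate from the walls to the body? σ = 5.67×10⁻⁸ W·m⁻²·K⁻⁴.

P_net ≈ 0.0502 W

For a small grey body in a large enclosure: P_net = εσA(T_body⁴ − T_wall⁴).
A = 4πr² = 0.03398 m²; T_body⁴ − T_wall⁴ = 15740 − 3.721×10⁷ = -3.719×10⁷ K⁴.
|P_net| = 0.70·5.67×10⁻⁸·0.03398·3.719×10⁷.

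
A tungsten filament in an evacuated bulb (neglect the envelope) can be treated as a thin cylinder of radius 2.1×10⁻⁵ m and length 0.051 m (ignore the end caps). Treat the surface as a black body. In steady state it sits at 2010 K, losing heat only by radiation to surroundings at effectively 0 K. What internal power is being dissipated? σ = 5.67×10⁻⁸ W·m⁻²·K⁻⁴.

P ≈ 6.23 W

Steady state: P = εσA T⁴.
A = 2πrL = 6.729×10⁻⁶ m²; T⁴ = (2010)⁴ = 1.632×10¹³ K⁴.
P = 1.0 × 5.67×10⁻⁸ × 6.729×10⁻⁶ × 1.632×10¹³.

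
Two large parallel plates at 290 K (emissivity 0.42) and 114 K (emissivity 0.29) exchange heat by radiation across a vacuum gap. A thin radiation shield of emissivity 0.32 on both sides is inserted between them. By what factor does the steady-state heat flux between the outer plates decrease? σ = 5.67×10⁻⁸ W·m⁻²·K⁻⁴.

Without shield: q₀ = σΔ(T⁴)/(1/ε₁+1/ε₂−1) with denominator 4.829.
With shield the two gaps are in series; the resistances add: (1/ε₁+1/ε_s−1)+(1/ε_s+1/ε₂−1) = 4.506+5.573 = 10.08.
Heat-flux ratio q₀/q = 10.08/4.829.

factor ≈ 2.09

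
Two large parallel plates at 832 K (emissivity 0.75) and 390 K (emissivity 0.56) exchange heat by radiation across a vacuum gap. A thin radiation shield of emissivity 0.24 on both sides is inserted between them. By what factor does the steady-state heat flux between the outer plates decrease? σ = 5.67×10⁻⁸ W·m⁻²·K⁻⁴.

factor ≈ 4.46

Without shield: q₀ = σΔ(T⁴)/(1/ε₁+1/ε₂−1) with denominator 2.119.
With shield the two gaps are in series; the resistances add: (1/ε₁+1/ε_s−1)+(1/ε_s+1/ε₂−1) = 4.500+4.952 = 9.452.
Heat-flux ratio q₀/q = 9.452/2.119.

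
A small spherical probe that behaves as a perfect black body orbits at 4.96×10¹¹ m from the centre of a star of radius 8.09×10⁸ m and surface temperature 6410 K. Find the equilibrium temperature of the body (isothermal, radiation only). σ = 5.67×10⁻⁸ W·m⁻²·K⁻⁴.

The star's surface emits σT_*⁴; at distance d the flux is S = σT_*⁴(R_*/d)².
S = 5.67×10⁻⁸·(6410)⁴·(8.09×10⁸/4.96×10¹¹)² = 254.7 W/m².
For an isothermal sphere T⁴ = (1−a)S/(4σ) = 1.123×10⁹ K⁴.

T ≈ 183 K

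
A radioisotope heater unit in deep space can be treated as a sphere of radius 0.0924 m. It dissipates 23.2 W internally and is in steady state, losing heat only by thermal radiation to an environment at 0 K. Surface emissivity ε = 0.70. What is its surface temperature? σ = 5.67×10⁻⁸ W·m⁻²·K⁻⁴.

Steady state: internal power = radiated power, P = εσA T⁴.
Radiating area A = 4πr² = 0.1073 m².
T⁴ = P/(εσA) = 23.2/(0.70·5.67×10⁻⁸·0.1073) = 5.448×10⁹ K⁴.
T = (5.448×10⁹)^(1/4).

T ≈ 272 K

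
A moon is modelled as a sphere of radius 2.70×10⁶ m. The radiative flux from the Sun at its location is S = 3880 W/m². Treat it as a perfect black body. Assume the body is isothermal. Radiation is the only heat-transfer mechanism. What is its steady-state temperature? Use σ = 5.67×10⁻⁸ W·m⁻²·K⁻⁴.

T ≈ 362 K

At equilibrium, absorbed power = emitted power.
Absorbing cross-section = πr² = 2.290×10¹³ m²; emitting surface = 4πr² = 9.161×10¹³ m² (ratio 4).
S·A_cross = εσ·A_surf·T⁴  ⇒  T⁴ = S/(4σ).
T⁴ = 1.00·3880/(4·5.67×10⁻⁸) = 1.711×10¹⁰ K⁴.
T = (1.711×10¹⁰)^(1/4).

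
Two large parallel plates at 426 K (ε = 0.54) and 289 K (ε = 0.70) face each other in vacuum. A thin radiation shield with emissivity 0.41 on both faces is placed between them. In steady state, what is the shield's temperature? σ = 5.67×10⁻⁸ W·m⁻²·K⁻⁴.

T_s ≈ 372 K

In steady state the net flux on the hot side equals that on the cold side.
σ(T₁⁴−T_s⁴)/D₁ = σ(T_s⁴−T₂⁴)/D₂, with D₁ = 1/ε₁+1/ε_s−1 = 3.291, D₂ = 1/ε_s+1/ε₂−1 = 2.868.
Solve for T_s⁴: T_s⁴ = (D₂·T₁⁴ + D₁·T₂⁴)/(D₁+D₂) = 1.906×10¹⁰ K⁴.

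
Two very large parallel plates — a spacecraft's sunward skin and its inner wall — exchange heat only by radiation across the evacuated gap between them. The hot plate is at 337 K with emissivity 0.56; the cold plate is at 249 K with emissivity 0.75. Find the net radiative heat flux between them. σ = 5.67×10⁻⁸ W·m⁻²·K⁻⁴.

q ≈ 242 W/m²

For two infinite grey parallel plates, q = σ(T₁⁴ − T₂⁴)/(1/ε₁ + 1/ε₂ − 1).
T₁⁴ − T₂⁴ = 1.290×10¹⁰ − 3.844×10⁹ = 9.054×10⁹ K⁴.
1/ε₁ + 1/ε₂ − 1 = 1.786 + 1.333 − 1 = 2.119.
q = 5.67×10⁻⁸ × 9.054×10⁹ / 2.119.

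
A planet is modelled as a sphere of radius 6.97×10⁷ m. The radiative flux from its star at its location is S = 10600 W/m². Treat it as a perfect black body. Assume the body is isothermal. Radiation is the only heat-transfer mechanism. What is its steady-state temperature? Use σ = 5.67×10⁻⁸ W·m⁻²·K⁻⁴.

At equilibrium, absorbed power = emitted power.
Absorbing cross-section = πr² = 1.526×10¹⁶ m²; emitting surface = 4πr² = 6.105×10¹⁶ m² (ratio 4).
S·A_cross = εσ·A_surf·T⁴  ⇒  T⁴ = S/(4σ).
T⁴ = 1.00·10600/(4·5.67×10⁻⁸) = 4.674×10¹⁰ K⁴.
T = (4.674×10¹⁰)^(1/4).

T ≈ 465 K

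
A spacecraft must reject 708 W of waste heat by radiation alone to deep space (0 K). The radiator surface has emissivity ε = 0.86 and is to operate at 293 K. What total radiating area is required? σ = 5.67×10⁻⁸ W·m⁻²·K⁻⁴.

P = εσA T⁴ ⇒ A = P/(εσT⁴).
T⁴ = 7.370×10⁹ K⁴.
A = 708/(0.86 × 5.67×10⁻⁸ × 7.370×10⁹).

A ≈ 1.97 m²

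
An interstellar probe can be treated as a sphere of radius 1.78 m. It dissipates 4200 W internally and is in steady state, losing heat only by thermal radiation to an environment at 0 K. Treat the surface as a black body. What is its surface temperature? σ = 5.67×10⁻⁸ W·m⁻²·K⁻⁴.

T ≈ 208 K

Steady state: internal power = radiated power, P = εσA T⁴.
Radiating area A = 4πr² = 39.82 m².
T⁴ = P/(εσA) = 4200/(1.0·5.67×10⁻⁸·39.82) = 1.860×10⁹ K⁴.
T = (1.860×10⁹)^(1/4).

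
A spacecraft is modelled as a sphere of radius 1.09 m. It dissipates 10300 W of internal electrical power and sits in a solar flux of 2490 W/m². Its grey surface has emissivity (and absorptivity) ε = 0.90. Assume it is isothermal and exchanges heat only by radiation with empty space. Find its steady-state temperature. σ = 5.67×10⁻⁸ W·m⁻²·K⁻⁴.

T ≈ 396 K

At steady state, absorbed solar power + internal power = radiated power.
Absorbed: α·S·A_cross = 0.90·2490·3.733 = 8365 W (cross-section πr²).
Total input = 8365 + 10300 = 18660 W.
Radiated: εσ·A_surf·T⁴ with A_surf = 4πr² = 14.93 m².
T⁴ = 18660/(0.90·5.67×10⁻⁸·14.93) = 2.450×10¹⁰ K⁴.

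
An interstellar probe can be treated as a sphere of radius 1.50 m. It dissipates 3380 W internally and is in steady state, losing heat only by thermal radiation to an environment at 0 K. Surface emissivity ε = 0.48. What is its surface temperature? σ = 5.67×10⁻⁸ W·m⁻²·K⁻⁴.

T ≈ 257 K

Steady state: internal power = radiated power, P = εσA T⁴.
Radiating area A = 4πr² = 28.27 m².
T⁴ = P/(εσA) = 3380/(0.48·5.67×10⁻⁸·28.27) = 4.392×10⁹ K⁴.
T = (4.392×10⁹)^(1/4).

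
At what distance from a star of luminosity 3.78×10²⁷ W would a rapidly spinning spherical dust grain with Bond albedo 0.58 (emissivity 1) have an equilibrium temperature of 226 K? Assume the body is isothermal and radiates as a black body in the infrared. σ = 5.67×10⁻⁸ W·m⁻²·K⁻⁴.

d ≈ 4.62×10¹¹ m

For an isothermal black-emitting sphere, (1−a)S·πr² = σ·4πr²·T⁴ ⇒ S = 4σT⁴/(1−a).
S = 4·5.67×10⁻⁸·(226)⁴/0.420 = 1409 W/m².
Flux falls as S = L/(4πd²), so d = √(L/(4πS)) = √(3.78×10²⁷/(4π·1409)).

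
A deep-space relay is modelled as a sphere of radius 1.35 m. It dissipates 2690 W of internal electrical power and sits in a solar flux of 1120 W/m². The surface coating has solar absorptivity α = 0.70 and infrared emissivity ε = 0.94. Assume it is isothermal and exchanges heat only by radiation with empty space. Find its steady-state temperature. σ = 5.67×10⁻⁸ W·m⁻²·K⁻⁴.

T ≈ 277 K

At steady state, absorbed solar power + internal power = radiated power.
Absorbed: α·S·A_cross = 0.70·1120·5.726 = 4489 W (cross-section πr²).
Total input = 4489 + 2690 = 7179 W.
Radiated: εσ·A_surf·T⁴ with A_surf = 4πr² = 22.90 m².
T⁴ = 7179/(0.94·5.67×10⁻⁸·22.90) = 5.881×10⁹ K⁴.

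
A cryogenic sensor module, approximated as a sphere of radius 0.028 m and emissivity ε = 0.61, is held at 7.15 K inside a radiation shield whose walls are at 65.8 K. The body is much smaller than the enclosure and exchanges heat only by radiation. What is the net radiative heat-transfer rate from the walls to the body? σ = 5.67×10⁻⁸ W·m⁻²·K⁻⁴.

For a small grey body in a large enclosure: P_net = εσA(T_body⁴ − T_wall⁴).
A = 4πr² = 0.009852 m²; T_body⁴ − T_wall⁴ = 2614 − 1.875×10⁷ = -1.874×10⁷ K⁴.
|P_net| = 0.61·5.67×10⁻⁸·0.009852·1.874×10⁷.

P_net ≈ 0.00639 W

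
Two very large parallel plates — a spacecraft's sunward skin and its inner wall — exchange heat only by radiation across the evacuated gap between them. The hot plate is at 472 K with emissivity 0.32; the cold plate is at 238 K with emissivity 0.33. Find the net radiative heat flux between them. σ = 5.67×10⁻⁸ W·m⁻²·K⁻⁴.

For two infinite grey parallel plates, q = σ(T₁⁴ − T₂⁴)/(1/ε₁ + 1/ε₂ − 1).
T₁⁴ − T₂⁴ = 4.963×10¹⁰ − 3.209×10⁹ = 4.642×10¹⁰ K⁴.
1/ε₁ + 1/ε₂ − 1 = 3.125 + 3.030 − 1 = 5.155.
q = 5.67×10⁻⁸ × 4.642×10¹⁰ / 5.155.

q ≈ 511 W/m²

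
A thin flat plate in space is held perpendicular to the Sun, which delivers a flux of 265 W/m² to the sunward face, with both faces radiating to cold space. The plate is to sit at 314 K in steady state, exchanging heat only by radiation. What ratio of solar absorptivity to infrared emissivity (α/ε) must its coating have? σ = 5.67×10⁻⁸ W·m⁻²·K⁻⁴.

α/ε ≈ 4.16

Balance: αS·A = εσ·2A·T⁴ ⇒ α/ε = 2σT⁴/S.
α/ε = 2·5.67×10⁻⁸·(314)⁴/265 = 2·5.67×10⁻⁸·9.721×10⁹/265.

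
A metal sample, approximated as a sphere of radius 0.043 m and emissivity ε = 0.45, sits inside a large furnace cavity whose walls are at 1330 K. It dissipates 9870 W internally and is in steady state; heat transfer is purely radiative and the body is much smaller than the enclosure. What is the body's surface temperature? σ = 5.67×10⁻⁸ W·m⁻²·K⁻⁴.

T ≈ 2110 K

For a small grey body in a large enclosure, net radiated power = εσA(T⁴ − T_w⁴).
Steady state: P = εσA(T⁴ − T_w⁴) with A = 4πr² = 0.02324 m².
T⁴ = P/(εσA) + T_w⁴ = 9870/(0.45·5.67×10⁻⁸·0.02324) + (1330)⁴
    = 1.665×10¹³ + 3.129×10¹² = 1.978×10¹³ K⁴.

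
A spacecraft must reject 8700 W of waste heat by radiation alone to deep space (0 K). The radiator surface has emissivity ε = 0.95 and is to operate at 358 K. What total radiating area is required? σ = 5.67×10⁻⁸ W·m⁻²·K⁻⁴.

P = εσA T⁴ ⇒ A = P/(εσT⁴).
T⁴ = 1.643×10¹⁰ K⁴.
A = 8700/(0.95 × 5.67×10⁻⁸ × 1.643×10¹⁰).

A ≈ 9.83 m²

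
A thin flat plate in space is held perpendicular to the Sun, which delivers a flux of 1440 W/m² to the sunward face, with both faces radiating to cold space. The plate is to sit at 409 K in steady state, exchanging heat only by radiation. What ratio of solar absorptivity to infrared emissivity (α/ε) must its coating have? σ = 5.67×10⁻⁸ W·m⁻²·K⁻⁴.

α/ε ≈ 2.20

Balance: αS·A = εσ·2A·T⁴ ⇒ α/ε = 2σT⁴/S.
α/ε = 2·5.67×10⁻⁸·(409)⁴/1440 = 2·5.67×10⁻⁸·2.798×10¹⁰/1440.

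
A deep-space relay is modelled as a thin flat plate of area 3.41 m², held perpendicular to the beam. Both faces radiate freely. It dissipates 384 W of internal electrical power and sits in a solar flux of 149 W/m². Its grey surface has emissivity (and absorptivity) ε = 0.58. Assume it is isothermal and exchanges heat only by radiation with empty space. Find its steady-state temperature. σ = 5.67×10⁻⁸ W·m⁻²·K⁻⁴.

At steady state, absorbed solar power + internal power = radiated power.
Absorbed: α·S·A_cross = 0.58·149·3.410 = 294.7 W (cross-section A).
Total input = 294.7 + 384 = 678.7 W.
Radiated: εσ·A_surf·T⁴ with A_surf = 2A = 6.820 m².
T⁴ = 678.7/(0.58·5.67×10⁻⁸·6.820) = 3.026×10⁹ K⁴.

T ≈ 235 K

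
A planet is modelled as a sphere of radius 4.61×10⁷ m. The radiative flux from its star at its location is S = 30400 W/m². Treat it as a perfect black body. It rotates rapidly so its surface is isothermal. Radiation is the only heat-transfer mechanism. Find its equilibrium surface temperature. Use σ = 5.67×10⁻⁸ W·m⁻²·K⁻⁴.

T ≈ 605 K

At equilibrium, absorbed power = emitted power.
Absorbing cross-section = πr² = 6.677×10¹⁵ m²; emitting surface = 4πr² = 2.671×10¹⁶ m² (ratio 4).
S·A_cross = εσ·A_surf·T⁴  ⇒  T⁴ = S/(4σ).
T⁴ = 1.00·30400/(4·5.67×10⁻⁸) = 1.340×10¹¹ K⁴.
T = (1.340×10¹¹)^(1/4).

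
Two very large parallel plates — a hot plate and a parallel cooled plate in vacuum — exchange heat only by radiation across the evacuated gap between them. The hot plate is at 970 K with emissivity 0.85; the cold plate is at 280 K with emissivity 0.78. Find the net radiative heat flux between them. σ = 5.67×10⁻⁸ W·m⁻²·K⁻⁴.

q ≈ 34200 W/m²

For two infinite grey parallel plates, q = σ(T₁⁴ − T₂⁴)/(1/ε₁ + 1/ε₂ − 1).
T₁⁴ − T₂⁴ = 8.853×10¹¹ − 6.147×10⁹ = 8.791×10¹¹ K⁴.
1/ε₁ + 1/ε₂ − 1 = 1.176 + 1.282 − 1 = 1.459.
q = 5.67×10⁻⁸ × 8.791×10¹¹ / 1.459.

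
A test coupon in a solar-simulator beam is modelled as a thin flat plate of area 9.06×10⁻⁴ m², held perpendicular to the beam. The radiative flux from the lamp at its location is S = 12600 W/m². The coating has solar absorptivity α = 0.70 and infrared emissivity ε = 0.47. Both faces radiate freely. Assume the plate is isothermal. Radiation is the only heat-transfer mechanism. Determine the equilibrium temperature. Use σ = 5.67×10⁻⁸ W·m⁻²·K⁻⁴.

At equilibrium, absorbed power = emitted power.
Absorbing cross-section = A = 9.060×10⁻⁴ m²; emitting surface = 2A = 0.001812 m² (ratio 2).
αS·A_cross = εσ·A_surf·T⁴  ⇒  T⁴ = αS/(ε·2σ).
T⁴ = 0.700·12600/(0.47·2·5.67×10⁻⁸) = 1.655×10¹¹ K⁴.
T = (1.655×10¹¹)^(1/4).

T ≈ 638 K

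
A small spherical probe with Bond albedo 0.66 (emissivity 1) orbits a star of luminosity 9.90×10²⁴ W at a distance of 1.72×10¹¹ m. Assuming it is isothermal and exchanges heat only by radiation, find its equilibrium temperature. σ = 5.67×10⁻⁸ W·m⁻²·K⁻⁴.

First find the stellar flux at distance d: S = L/(4πd²) = 9.90×10²⁴/(4π·(1.72×10¹¹)²) = 26.63 W/m².
For an isothermal sphere, absorbed (1−a)S·πr² = emitted σ·4πr²·T⁴, so T⁴ = (1−a)S/(4σ).
T⁴ = 0.340·26.63/(4·5.67×10⁻⁸) = 3.992×10⁷ K⁴.

T ≈ 79.5 K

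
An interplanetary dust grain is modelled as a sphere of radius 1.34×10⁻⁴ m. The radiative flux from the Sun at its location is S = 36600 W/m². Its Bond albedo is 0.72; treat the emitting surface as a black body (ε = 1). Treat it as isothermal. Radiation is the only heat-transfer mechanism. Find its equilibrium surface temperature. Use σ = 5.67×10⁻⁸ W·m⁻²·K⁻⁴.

T ≈ 461 K

At equilibrium, absorbed power = emitted power.
Absorbing cross-section = πr² = 5.641×10⁻⁸ m²; emitting surface = 4πr² = 2.256×10⁻⁷ m² (ratio 4).
(1−a)S·A_cross = εσ·A_surf·T⁴  ⇒  T⁴ = (1−a)S/(4σ).
T⁴ = 0.280·36600/(4·5.67×10⁻⁸) = 4.519×10¹⁰ K⁴.
T = (4.519×10¹⁰)^(1/4).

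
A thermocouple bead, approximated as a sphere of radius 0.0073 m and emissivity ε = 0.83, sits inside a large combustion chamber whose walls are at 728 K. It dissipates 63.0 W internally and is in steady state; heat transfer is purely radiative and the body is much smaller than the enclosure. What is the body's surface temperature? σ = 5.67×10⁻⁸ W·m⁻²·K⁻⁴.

For a small grey body in a large enclosure, net radiated power = εσA(T⁴ − T_w⁴).
Steady state: P = εσA(T⁴ − T_w⁴) with A = 4πr² = 6.697×10⁻⁴ m².
T⁴ = P/(εσA) + T_w⁴ = 63.0/(0.83·5.67×10⁻⁸·6.697×10⁻⁴) + (728)⁴
    = 1.999×10¹² + 2.809×10¹¹ = 2.280×10¹² K⁴.

T ≈ 1230 K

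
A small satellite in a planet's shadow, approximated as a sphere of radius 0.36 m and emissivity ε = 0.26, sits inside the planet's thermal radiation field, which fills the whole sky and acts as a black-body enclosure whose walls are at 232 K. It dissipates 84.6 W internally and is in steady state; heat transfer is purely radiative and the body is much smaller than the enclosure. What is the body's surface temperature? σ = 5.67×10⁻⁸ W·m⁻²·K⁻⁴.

T ≈ 283 K

For a small grey body in a large enclosure, net radiated power = εσA(T⁴ − T_w⁴).
Steady state: P = εσA(T⁴ − T_w⁴) with A = 4πr² = 1.629 m².
T⁴ = P/(εσA) + T_w⁴ = 84.6/(0.26·5.67×10⁻⁸·1.629) + (232)⁴
    = 3.524×10⁹ + 2.897×10⁹ = 6.421×10⁹ K⁴.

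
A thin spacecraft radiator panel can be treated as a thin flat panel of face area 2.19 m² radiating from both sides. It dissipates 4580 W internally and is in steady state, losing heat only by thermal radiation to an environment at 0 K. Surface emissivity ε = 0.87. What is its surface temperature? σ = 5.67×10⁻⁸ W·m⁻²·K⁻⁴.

T ≈ 382 K

Steady state: internal power = radiated power, P = εσA T⁴.
Radiating area A = 2·2.19 = 4.380 m².
T⁴ = P/(εσA) = 4580/(0.87·5.67×10⁻⁸·4.380) = 2.120×10¹⁰ K⁴.
T = (2.120×10¹⁰)^(1/4).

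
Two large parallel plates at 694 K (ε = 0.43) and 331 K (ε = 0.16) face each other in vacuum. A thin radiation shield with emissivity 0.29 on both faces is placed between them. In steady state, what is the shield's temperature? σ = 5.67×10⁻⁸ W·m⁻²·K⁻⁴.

T_s ≈ 626 K

In steady state the net flux on the hot side equals that on the cold side.
σ(T₁⁴−T_s⁴)/D₁ = σ(T_s⁴−T₂⁴)/D₂, with D₁ = 1/ε₁+1/ε_s−1 = 4.774, D₂ = 1/ε_s+1/ε₂−1 = 8.698.
Solve for T_s⁴: T_s⁴ = (D₂·T₁⁴ + D₁·T₂⁴)/(D₁+D₂) = 1.540×10¹¹ K⁴.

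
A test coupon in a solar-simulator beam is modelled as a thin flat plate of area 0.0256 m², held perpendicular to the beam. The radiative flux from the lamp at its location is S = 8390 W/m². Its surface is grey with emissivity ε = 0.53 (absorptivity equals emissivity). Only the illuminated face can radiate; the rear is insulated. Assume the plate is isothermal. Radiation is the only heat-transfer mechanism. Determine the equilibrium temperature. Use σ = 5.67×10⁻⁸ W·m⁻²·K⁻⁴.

T ≈ 620 K

At equilibrium, absorbed power = emitted power.
Absorbing cross-section = A = 0.02560 m²; emitting surface = A = 0.02560 m² (ratio 1).
εS·A_cross = εσ·A_surf·T⁴  ⇒  T⁴ = S/(1σ)   (ε cancels).
T⁴ = 8390/(1·5.67×10⁻⁸) = 1.480×10¹¹ K⁴.
T = (1.480×10¹¹)^(1/4).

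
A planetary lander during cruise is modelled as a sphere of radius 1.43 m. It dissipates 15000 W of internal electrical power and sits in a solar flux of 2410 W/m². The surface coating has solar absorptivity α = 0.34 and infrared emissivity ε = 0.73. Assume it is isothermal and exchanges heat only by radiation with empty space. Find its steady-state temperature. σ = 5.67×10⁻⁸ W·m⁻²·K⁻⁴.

At steady state, absorbed solar power + internal power = radiated power.
Absorbed: α·S·A_cross = 0.34·2410·6.424 = 5264 W (cross-section πr²).
Total input = 5264 + 15000 = 20260 W.
Radiated: εσ·A_surf·T⁴ with A_surf = 4πr² = 25.70 m².
T⁴ = 20260/(0.73·5.67×10⁻⁸·25.70) = 1.905×10¹⁰ K⁴.

T ≈ 372 K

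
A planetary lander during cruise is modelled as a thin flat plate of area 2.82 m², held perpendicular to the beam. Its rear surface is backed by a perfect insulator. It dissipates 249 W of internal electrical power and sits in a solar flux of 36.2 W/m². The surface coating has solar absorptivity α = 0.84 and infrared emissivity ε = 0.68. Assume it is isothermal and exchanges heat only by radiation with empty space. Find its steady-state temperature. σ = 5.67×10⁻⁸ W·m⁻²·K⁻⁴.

T ≈ 236 K

At steady state, absorbed solar power + internal power = radiated power.
Absorbed: α·S·A_cross = 0.84·36.2·2.820 = 85.75 W (cross-section A).
Total input = 85.75 + 249 = 334.8 W.
Radiated: εσ·A_surf·T⁴ with A_surf = A = 2.820 m².
T⁴ = 334.8/(0.68·5.67×10⁻⁸·2.820) = 3.079×10⁹ K⁴.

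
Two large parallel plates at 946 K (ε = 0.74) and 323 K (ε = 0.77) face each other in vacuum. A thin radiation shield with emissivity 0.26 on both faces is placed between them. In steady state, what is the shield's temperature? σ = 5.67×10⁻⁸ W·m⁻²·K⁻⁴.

T_s ≈ 797 K

In steady state the net flux on the hot side equals that on the cold side.
σ(T₁⁴−T_s⁴)/D₁ = σ(T_s⁴−T₂⁴)/D₂, with D₁ = 1/ε₁+1/ε_s−1 = 4.198, D₂ = 1/ε_s+1/ε₂−1 = 4.145.
Solve for T_s⁴: T_s⁴ = (D₂·T₁⁴ + D₁·T₂⁴)/(D₁+D₂) = 4.034×10¹¹ K⁴.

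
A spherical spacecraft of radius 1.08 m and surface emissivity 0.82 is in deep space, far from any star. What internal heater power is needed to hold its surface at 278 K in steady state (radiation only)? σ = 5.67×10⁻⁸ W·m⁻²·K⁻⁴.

P = εσ·4πr²·T⁴.
4πr² = 14.66 m²; T⁴ = 5.973×10⁹ K⁴.
P = 0.82·5.67×10⁻⁸·14.66·5.973×10⁹.

P ≈ 4070 W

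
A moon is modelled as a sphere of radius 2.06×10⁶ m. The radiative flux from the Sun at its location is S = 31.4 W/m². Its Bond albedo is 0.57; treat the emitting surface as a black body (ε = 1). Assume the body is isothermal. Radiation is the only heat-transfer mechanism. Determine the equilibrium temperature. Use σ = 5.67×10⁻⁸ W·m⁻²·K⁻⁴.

T ≈ 87.8 K

At equilibrium, absorbed power = emitted power.
Absorbing cross-section = πr² = 1.333×10¹³ m²; emitting surface = 4πr² = 5.333×10¹³ m² (ratio 4).
(1−a)S·A_cross = εσ·A_surf·T⁴  ⇒  T⁴ = (1−a)S/(4σ).
T⁴ = 0.430·31.4/(4·5.67×10⁻⁸) = 5.953×10⁷ K⁴.
T = (5.953×10⁷)^(1/4).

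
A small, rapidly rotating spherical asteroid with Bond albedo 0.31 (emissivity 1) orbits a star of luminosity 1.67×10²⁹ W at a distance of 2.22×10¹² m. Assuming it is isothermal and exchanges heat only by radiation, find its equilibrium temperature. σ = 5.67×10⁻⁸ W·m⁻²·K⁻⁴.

T ≈ 301 K

First find the stellar flux at distance d: S = L/(4πd²) = 1.67×10²⁹/(4π·(2.22×10¹²)²) = 2697 W/m².
For an isothermal sphere, absorbed (1−a)S·πr² = emitted σ·4πr²·T⁴, so T⁴ = (1−a)S/(4σ).
T⁴ = 0.690·2697/(4·5.67×10⁻⁸) = 8.204×10⁹ K⁴.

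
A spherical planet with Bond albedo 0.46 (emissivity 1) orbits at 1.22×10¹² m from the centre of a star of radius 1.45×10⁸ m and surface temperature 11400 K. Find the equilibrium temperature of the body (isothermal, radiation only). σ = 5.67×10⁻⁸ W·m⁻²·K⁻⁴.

T ≈ 75.3 K

The star's surface emits σT_*⁴; at distance d the flux is S = σT_*⁴(R_*/d)².
S = 5.67×10⁻⁸·(11400)⁴·(1.45×10⁸/1.22×10¹²)² = 13.53 W/m².
For an isothermal sphere T⁴ = (1−a)S/(4σ) = 3.221×10⁷ K⁴.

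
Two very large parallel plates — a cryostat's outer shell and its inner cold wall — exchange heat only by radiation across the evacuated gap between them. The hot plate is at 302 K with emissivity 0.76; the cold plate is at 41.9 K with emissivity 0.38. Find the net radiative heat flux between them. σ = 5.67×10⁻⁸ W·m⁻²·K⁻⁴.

For two infinite grey parallel plates, q = σ(T₁⁴ − T₂⁴)/(1/ε₁ + 1/ε₂ − 1).
T₁⁴ − T₂⁴ = 8.318×10⁹ − 3.082×10⁶ = 8.315×10⁹ K⁴.
1/ε₁ + 1/ε₂ − 1 = 1.316 + 2.632 − 1 = 2.947.
q = 5.67×10⁻⁸ × 8.315×10⁹ / 2.947.

q ≈ 160 W/m²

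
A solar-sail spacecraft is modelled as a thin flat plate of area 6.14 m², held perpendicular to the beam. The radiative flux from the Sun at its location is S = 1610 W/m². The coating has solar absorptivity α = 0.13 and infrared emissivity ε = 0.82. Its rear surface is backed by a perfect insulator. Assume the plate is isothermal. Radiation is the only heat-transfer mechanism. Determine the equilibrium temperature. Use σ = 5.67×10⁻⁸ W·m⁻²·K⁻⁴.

At equilibrium, absorbed power = emitted power.
Absorbing cross-section = A = 6.140 m²; emitting surface = A = 6.140 m² (ratio 1).
αS·A_cross = εσ·A_surf·T⁴  ⇒  T⁴ = αS/(ε·1σ).
T⁴ = 0.130·1610/(0.82·1·5.67×10⁻⁸) = 4.502×10⁹ K⁴.
T = (4.502×10⁹)^(1/4).

T ≈ 259 K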